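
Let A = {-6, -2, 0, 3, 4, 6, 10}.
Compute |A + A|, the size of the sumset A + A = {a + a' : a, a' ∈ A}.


A + A = {a + a' : a, a' ∈ A}; |A| = 7.
General bounds: 2|A| - 1 ≤ |A + A| ≤ |A|(|A|+1)/2, i.e. 13 ≤ |A + A| ≤ 28.
Lower bound 2|A|-1 is attained iff A is an arithmetic progression.
Enumerate sums a + a' for a ≤ a' (symmetric, so this suffices):
a = -6: -6+-6=-12, -6+-2=-8, -6+0=-6, -6+3=-3, -6+4=-2, -6+6=0, -6+10=4
a = -2: -2+-2=-4, -2+0=-2, -2+3=1, -2+4=2, -2+6=4, -2+10=8
a = 0: 0+0=0, 0+3=3, 0+4=4, 0+6=6, 0+10=10
a = 3: 3+3=6, 3+4=7, 3+6=9, 3+10=13
a = 4: 4+4=8, 4+6=10, 4+10=14
a = 6: 6+6=12, 6+10=16
a = 10: 10+10=20
Distinct sums: {-12, -8, -6, -4, -3, -2, 0, 1, 2, 3, 4, 6, 7, 8, 9, 10, 12, 13, 14, 16, 20}
|A + A| = 21

|A + A| = 21


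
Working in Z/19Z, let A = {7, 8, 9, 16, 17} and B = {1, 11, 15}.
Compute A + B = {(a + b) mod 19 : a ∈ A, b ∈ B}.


Work in Z/19Z: reduce every sum a + b modulo 19.
Enumerate all 15 pairs:
a = 7: 7+1=8, 7+11=18, 7+15=3
a = 8: 8+1=9, 8+11=0, 8+15=4
a = 9: 9+1=10, 9+11=1, 9+15=5
a = 16: 16+1=17, 16+11=8, 16+15=12
a = 17: 17+1=18, 17+11=9, 17+15=13
Distinct residues collected: {0, 1, 3, 4, 5, 8, 9, 10, 12, 13, 17, 18}
|A + B| = 12 (out of 19 total residues).

A + B = {0, 1, 3, 4, 5, 8, 9, 10, 12, 13, 17, 18}


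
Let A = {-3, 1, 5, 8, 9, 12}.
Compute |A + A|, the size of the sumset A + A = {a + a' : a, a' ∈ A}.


A + A = {a + a' : a, a' ∈ A}; |A| = 6.
General bounds: 2|A| - 1 ≤ |A + A| ≤ |A|(|A|+1)/2, i.e. 11 ≤ |A + A| ≤ 21.
Lower bound 2|A|-1 is attained iff A is an arithmetic progression.
Enumerate sums a + a' for a ≤ a' (symmetric, so this suffices):
a = -3: -3+-3=-6, -3+1=-2, -3+5=2, -3+8=5, -3+9=6, -3+12=9
a = 1: 1+1=2, 1+5=6, 1+8=9, 1+9=10, 1+12=13
a = 5: 5+5=10, 5+8=13, 5+9=14, 5+12=17
a = 8: 8+8=16, 8+9=17, 8+12=20
a = 9: 9+9=18, 9+12=21
a = 12: 12+12=24
Distinct sums: {-6, -2, 2, 5, 6, 9, 10, 13, 14, 16, 17, 18, 20, 21, 24}
|A + A| = 15

|A + A| = 15


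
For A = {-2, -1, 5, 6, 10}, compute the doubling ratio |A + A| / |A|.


|A| = 5.
Compute A + A by enumerating all 25 pairs.
A + A = {-4, -3, -2, 3, 4, 5, 8, 9, 10, 11, 12, 15, 16, 20}, so |A + A| = 14.
K = |A + A| / |A| = 14/5 (already in lowest terms) ≈ 2.8000.
Reference: AP of size 5 gives K = 9/5 ≈ 1.8000; a fully generic set of size 5 gives K ≈ 3.0000.

|A| = 5, |A + A| = 14, K = 14/5.


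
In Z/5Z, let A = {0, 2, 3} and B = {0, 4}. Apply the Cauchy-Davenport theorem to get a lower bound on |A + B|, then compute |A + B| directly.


Cauchy-Davenport: |A + B| ≥ min(p, |A| + |B| - 1) for A, B nonempty in Z/pZ.
|A| = 3, |B| = 2, p = 5.
CD lower bound = min(5, 3 + 2 - 1) = min(5, 4) = 4.
Compute A + B mod 5 directly:
a = 0: 0+0=0, 0+4=4
a = 2: 2+0=2, 2+4=1
a = 3: 3+0=3, 3+4=2
A + B = {0, 1, 2, 3, 4}, so |A + B| = 5.
Verify: 5 ≥ 4? Yes ✓.

CD lower bound = 4, actual |A + B| = 5.


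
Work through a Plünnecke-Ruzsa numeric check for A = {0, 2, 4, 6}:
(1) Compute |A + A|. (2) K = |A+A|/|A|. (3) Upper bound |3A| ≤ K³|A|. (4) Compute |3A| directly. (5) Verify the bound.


|A| = 4.
Step 1: Compute A + A by enumerating all 16 pairs.
A + A = {0, 2, 4, 6, 8, 10, 12}, so |A + A| = 7.
Step 2: Doubling constant K = |A + A|/|A| = 7/4 = 7/4 ≈ 1.7500.
Step 3: Plünnecke-Ruzsa gives |3A| ≤ K³·|A| = (1.7500)³ · 4 ≈ 21.4375.
Step 4: Compute 3A = A + A + A directly by enumerating all triples (a,b,c) ∈ A³; |3A| = 10.
Step 5: Check 10 ≤ 21.4375? Yes ✓.

K = 7/4, Plünnecke-Ruzsa bound K³|A| ≈ 21.4375, |3A| = 10, inequality holds.


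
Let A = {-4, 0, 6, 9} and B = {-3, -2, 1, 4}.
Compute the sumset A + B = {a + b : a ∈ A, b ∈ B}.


A + B = {a + b : a ∈ A, b ∈ B}.
Enumerate all |A|·|B| = 4·4 = 16 pairs (a, b) and collect distinct sums.
a = -4: -4+-3=-7, -4+-2=-6, -4+1=-3, -4+4=0
a = 0: 0+-3=-3, 0+-2=-2, 0+1=1, 0+4=4
a = 6: 6+-3=3, 6+-2=4, 6+1=7, 6+4=10
a = 9: 9+-3=6, 9+-2=7, 9+1=10, 9+4=13
Collecting distinct sums: A + B = {-7, -6, -3, -2, 0, 1, 3, 4, 6, 7, 10, 13}
|A + B| = 12

A + B = {-7, -6, -3, -2, 0, 1, 3, 4, 6, 7, 10, 13}


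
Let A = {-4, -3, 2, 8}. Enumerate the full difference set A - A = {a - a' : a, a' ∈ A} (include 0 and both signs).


A - A = {a - a' : a, a' ∈ A}.
Compute a - a' for each ordered pair (a, a'):
a = -4: -4--4=0, -4--3=-1, -4-2=-6, -4-8=-12
a = -3: -3--4=1, -3--3=0, -3-2=-5, -3-8=-11
a = 2: 2--4=6, 2--3=5, 2-2=0, 2-8=-6
a = 8: 8--4=12, 8--3=11, 8-2=6, 8-8=0
Collecting distinct values (and noting 0 appears from a-a):
A - A = {-12, -11, -6, -5, -1, 0, 1, 5, 6, 11, 12}
|A - A| = 11

A - A = {-12, -11, -6, -5, -1, 0, 1, 5, 6, 11, 12}


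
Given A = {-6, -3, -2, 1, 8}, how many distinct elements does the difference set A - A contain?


A - A = {a - a' : a, a' ∈ A}; |A| = 5.
Bounds: 2|A|-1 ≤ |A - A| ≤ |A|² - |A| + 1, i.e. 9 ≤ |A - A| ≤ 21.
Note: 0 ∈ A - A always (from a - a). The set is symmetric: if d ∈ A - A then -d ∈ A - A.
Enumerate nonzero differences d = a - a' with a > a' (then include -d):
Positive differences: {1, 3, 4, 7, 10, 11, 14}
Full difference set: {0} ∪ (positive diffs) ∪ (negative diffs).
|A - A| = 1 + 2·7 = 15 (matches direct enumeration: 15).

|A - A| = 15


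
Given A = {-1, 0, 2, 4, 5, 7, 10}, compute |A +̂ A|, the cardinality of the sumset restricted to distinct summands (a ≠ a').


Restricted sumset: A +̂ A = {a + a' : a ∈ A, a' ∈ A, a ≠ a'}.
Equivalently, take A + A and drop any sum 2a that is achievable ONLY as a + a for a ∈ A (i.e. sums representable only with equal summands).
Enumerate pairs (a, a') with a < a' (symmetric, so each unordered pair gives one sum; this covers all a ≠ a'):
  -1 + 0 = -1
  -1 + 2 = 1
  -1 + 4 = 3
  -1 + 5 = 4
  -1 + 7 = 6
  -1 + 10 = 9
  0 + 2 = 2
  0 + 4 = 4
  0 + 5 = 5
  0 + 7 = 7
  0 + 10 = 10
  2 + 4 = 6
  2 + 5 = 7
  2 + 7 = 9
  2 + 10 = 12
  4 + 5 = 9
  4 + 7 = 11
  4 + 10 = 14
  5 + 7 = 12
  5 + 10 = 15
  7 + 10 = 17
Collected distinct sums: {-1, 1, 2, 3, 4, 5, 6, 7, 9, 10, 11, 12, 14, 15, 17}
|A +̂ A| = 15
(Reference bound: |A +̂ A| ≥ 2|A| - 3 for |A| ≥ 2, with |A| = 7 giving ≥ 11.)

|A +̂ A| = 15


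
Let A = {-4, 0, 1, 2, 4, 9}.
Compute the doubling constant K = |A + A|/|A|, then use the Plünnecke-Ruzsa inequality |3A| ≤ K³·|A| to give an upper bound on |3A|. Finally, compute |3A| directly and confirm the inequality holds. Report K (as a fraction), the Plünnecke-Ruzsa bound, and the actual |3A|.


|A| = 6.
Step 1: Compute A + A by enumerating all 36 pairs.
A + A = {-8, -4, -3, -2, 0, 1, 2, 3, 4, 5, 6, 8, 9, 10, 11, 13, 18}, so |A + A| = 17.
Step 2: Doubling constant K = |A + A|/|A| = 17/6 = 17/6 ≈ 2.8333.
Step 3: Plünnecke-Ruzsa gives |3A| ≤ K³·|A| = (2.8333)³ · 6 ≈ 136.4722.
Step 4: Compute 3A = A + A + A directly by enumerating all triples (a,b,c) ∈ A³; |3A| = 30.
Step 5: Check 30 ≤ 136.4722? Yes ✓.

K = 17/6, Plünnecke-Ruzsa bound K³|A| ≈ 136.4722, |3A| = 30, inequality holds.


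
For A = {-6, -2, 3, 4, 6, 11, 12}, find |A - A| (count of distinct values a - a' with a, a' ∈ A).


A - A = {a - a' : a, a' ∈ A}; |A| = 7.
Bounds: 2|A|-1 ≤ |A - A| ≤ |A|² - |A| + 1, i.e. 13 ≤ |A - A| ≤ 43.
Note: 0 ∈ A - A always (from a - a). The set is symmetric: if d ∈ A - A then -d ∈ A - A.
Enumerate nonzero differences d = a - a' with a > a' (then include -d):
Positive differences: {1, 2, 3, 4, 5, 6, 7, 8, 9, 10, 12, 13, 14, 17, 18}
Full difference set: {0} ∪ (positive diffs) ∪ (negative diffs).
|A - A| = 1 + 2·15 = 31 (matches direct enumeration: 31).

|A - A| = 31


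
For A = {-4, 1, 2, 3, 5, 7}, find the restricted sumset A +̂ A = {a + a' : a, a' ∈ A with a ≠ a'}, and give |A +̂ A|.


Restricted sumset: A +̂ A = {a + a' : a ∈ A, a' ∈ A, a ≠ a'}.
Equivalently, take A + A and drop any sum 2a that is achievable ONLY as a + a for a ∈ A (i.e. sums representable only with equal summands).
Enumerate pairs (a, a') with a < a' (symmetric, so each unordered pair gives one sum; this covers all a ≠ a'):
  -4 + 1 = -3
  -4 + 2 = -2
  -4 + 3 = -1
  -4 + 5 = 1
  -4 + 7 = 3
  1 + 2 = 3
  1 + 3 = 4
  1 + 5 = 6
  1 + 7 = 8
  2 + 3 = 5
  2 + 5 = 7
  2 + 7 = 9
  3 + 5 = 8
  3 + 7 = 10
  5 + 7 = 12
Collected distinct sums: {-3, -2, -1, 1, 3, 4, 5, 6, 7, 8, 9, 10, 12}
|A +̂ A| = 13
(Reference bound: |A +̂ A| ≥ 2|A| - 3 for |A| ≥ 2, with |A| = 6 giving ≥ 9.)

|A +̂ A| = 13


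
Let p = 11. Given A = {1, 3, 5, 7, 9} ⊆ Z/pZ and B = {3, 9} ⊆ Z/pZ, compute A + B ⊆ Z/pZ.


Work in Z/11Z: reduce every sum a + b modulo 11.
Enumerate all 10 pairs:
a = 1: 1+3=4, 1+9=10
a = 3: 3+3=6, 3+9=1
a = 5: 5+3=8, 5+9=3
a = 7: 7+3=10, 7+9=5
a = 9: 9+3=1, 9+9=7
Distinct residues collected: {1, 3, 4, 5, 6, 7, 8, 10}
|A + B| = 8 (out of 11 total residues).

A + B = {1, 3, 4, 5, 6, 7, 8, 10}


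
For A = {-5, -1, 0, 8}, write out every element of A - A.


A - A = {a - a' : a, a' ∈ A}.
Compute a - a' for each ordered pair (a, a'):
a = -5: -5--5=0, -5--1=-4, -5-0=-5, -5-8=-13
a = -1: -1--5=4, -1--1=0, -1-0=-1, -1-8=-9
a = 0: 0--5=5, 0--1=1, 0-0=0, 0-8=-8
a = 8: 8--5=13, 8--1=9, 8-0=8, 8-8=0
Collecting distinct values (and noting 0 appears from a-a):
A - A = {-13, -9, -8, -5, -4, -1, 0, 1, 4, 5, 8, 9, 13}
|A - A| = 13

A - A = {-13, -9, -8, -5, -4, -1, 0, 1, 4, 5, 8, 9, 13}


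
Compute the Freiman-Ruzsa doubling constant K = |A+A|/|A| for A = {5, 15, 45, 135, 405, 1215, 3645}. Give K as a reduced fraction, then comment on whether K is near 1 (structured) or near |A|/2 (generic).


|A| = 7.
Compute A + A by enumerating all 49 pairs.
A + A = {10, 20, 30, 50, 60, 90, 140, 150, 180, 270, 410, 420, 450, 540, 810, 1220, 1230, 1260, 1350, 1620, 2430, 3650, 3660, 3690, 3780, 4050, 4860, 7290}, so |A + A| = 28.
K = |A + A| / |A| = 28/7 = 4/1 ≈ 4.0000.
Reference: AP of size 7 gives K = 13/7 ≈ 1.8571; a fully generic set of size 7 gives K ≈ 4.0000.

|A| = 7, |A + A| = 28, K = 28/7 = 4/1.


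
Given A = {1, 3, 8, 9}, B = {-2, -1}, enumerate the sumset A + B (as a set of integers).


A + B = {a + b : a ∈ A, b ∈ B}.
Enumerate all |A|·|B| = 4·2 = 8 pairs (a, b) and collect distinct sums.
a = 1: 1+-2=-1, 1+-1=0
a = 3: 3+-2=1, 3+-1=2
a = 8: 8+-2=6, 8+-1=7
a = 9: 9+-2=7, 9+-1=8
Collecting distinct sums: A + B = {-1, 0, 1, 2, 6, 7, 8}
|A + B| = 7

A + B = {-1, 0, 1, 2, 6, 7, 8}


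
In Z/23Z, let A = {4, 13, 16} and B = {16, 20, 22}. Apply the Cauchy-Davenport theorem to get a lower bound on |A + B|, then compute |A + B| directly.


Cauchy-Davenport: |A + B| ≥ min(p, |A| + |B| - 1) for A, B nonempty in Z/pZ.
|A| = 3, |B| = 3, p = 23.
CD lower bound = min(23, 3 + 3 - 1) = min(23, 5) = 5.
Compute A + B mod 23 directly:
a = 4: 4+16=20, 4+20=1, 4+22=3
a = 13: 13+16=6, 13+20=10, 13+22=12
a = 16: 16+16=9, 16+20=13, 16+22=15
A + B = {1, 3, 6, 9, 10, 12, 13, 15, 20}, so |A + B| = 9.
Verify: 9 ≥ 5? Yes ✓.

CD lower bound = 5, actual |A + B| = 9.


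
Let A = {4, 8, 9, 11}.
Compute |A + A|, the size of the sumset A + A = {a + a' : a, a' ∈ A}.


A + A = {a + a' : a, a' ∈ A}; |A| = 4.
General bounds: 2|A| - 1 ≤ |A + A| ≤ |A|(|A|+1)/2, i.e. 7 ≤ |A + A| ≤ 10.
Lower bound 2|A|-1 is attained iff A is an arithmetic progression.
Enumerate sums a + a' for a ≤ a' (symmetric, so this suffices):
a = 4: 4+4=8, 4+8=12, 4+9=13, 4+11=15
a = 8: 8+8=16, 8+9=17, 8+11=19
a = 9: 9+9=18, 9+11=20
a = 11: 11+11=22
Distinct sums: {8, 12, 13, 15, 16, 17, 18, 19, 20, 22}
|A + A| = 10

|A + A| = 10


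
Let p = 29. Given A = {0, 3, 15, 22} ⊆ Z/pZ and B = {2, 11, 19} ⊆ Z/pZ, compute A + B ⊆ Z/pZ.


Work in Z/29Z: reduce every sum a + b modulo 29.
Enumerate all 12 pairs:
a = 0: 0+2=2, 0+11=11, 0+19=19
a = 3: 3+2=5, 3+11=14, 3+19=22
a = 15: 15+2=17, 15+11=26, 15+19=5
a = 22: 22+2=24, 22+11=4, 22+19=12
Distinct residues collected: {2, 4, 5, 11, 12, 14, 17, 19, 22, 24, 26}
|A + B| = 11 (out of 29 total residues).

A + B = {2, 4, 5, 11, 12, 14, 17, 19, 22, 24, 26}


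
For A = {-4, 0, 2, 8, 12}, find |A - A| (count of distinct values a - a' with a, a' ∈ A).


A - A = {a - a' : a, a' ∈ A}; |A| = 5.
Bounds: 2|A|-1 ≤ |A - A| ≤ |A|² - |A| + 1, i.e. 9 ≤ |A - A| ≤ 21.
Note: 0 ∈ A - A always (from a - a). The set is symmetric: if d ∈ A - A then -d ∈ A - A.
Enumerate nonzero differences d = a - a' with a > a' (then include -d):
Positive differences: {2, 4, 6, 8, 10, 12, 16}
Full difference set: {0} ∪ (positive diffs) ∪ (negative diffs).
|A - A| = 1 + 2·7 = 15 (matches direct enumeration: 15).

|A - A| = 15


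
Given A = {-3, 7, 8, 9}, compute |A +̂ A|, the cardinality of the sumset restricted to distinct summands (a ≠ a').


Restricted sumset: A +̂ A = {a + a' : a ∈ A, a' ∈ A, a ≠ a'}.
Equivalently, take A + A and drop any sum 2a that is achievable ONLY as a + a for a ∈ A (i.e. sums representable only with equal summands).
Enumerate pairs (a, a') with a < a' (symmetric, so each unordered pair gives one sum; this covers all a ≠ a'):
  -3 + 7 = 4
  -3 + 8 = 5
  -3 + 9 = 6
  7 + 8 = 15
  7 + 9 = 16
  8 + 9 = 17
Collected distinct sums: {4, 5, 6, 15, 16, 17}
|A +̂ A| = 6
(Reference bound: |A +̂ A| ≥ 2|A| - 3 for |A| ≥ 2, with |A| = 4 giving ≥ 5.)

|A +̂ A| = 6


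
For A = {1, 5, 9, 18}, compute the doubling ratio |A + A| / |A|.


|A| = 4.
Compute A + A by enumerating all 16 pairs.
A + A = {2, 6, 10, 14, 18, 19, 23, 27, 36}, so |A + A| = 9.
K = |A + A| / |A| = 9/4 (already in lowest terms) ≈ 2.2500.
Reference: AP of size 4 gives K = 7/4 ≈ 1.7500; a fully generic set of size 4 gives K ≈ 2.5000.

|A| = 4, |A + A| = 9, K = 9/4.


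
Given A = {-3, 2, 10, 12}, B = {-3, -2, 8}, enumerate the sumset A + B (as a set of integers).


A + B = {a + b : a ∈ A, b ∈ B}.
Enumerate all |A|·|B| = 4·3 = 12 pairs (a, b) and collect distinct sums.
a = -3: -3+-3=-6, -3+-2=-5, -3+8=5
a = 2: 2+-3=-1, 2+-2=0, 2+8=10
a = 10: 10+-3=7, 10+-2=8, 10+8=18
a = 12: 12+-3=9, 12+-2=10, 12+8=20
Collecting distinct sums: A + B = {-6, -5, -1, 0, 5, 7, 8, 9, 10, 18, 20}
|A + B| = 11

A + B = {-6, -5, -1, 0, 5, 7, 8, 9, 10, 18, 20}


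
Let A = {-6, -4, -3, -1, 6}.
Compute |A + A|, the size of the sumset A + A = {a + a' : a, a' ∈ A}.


A + A = {a + a' : a, a' ∈ A}; |A| = 5.
General bounds: 2|A| - 1 ≤ |A + A| ≤ |A|(|A|+1)/2, i.e. 9 ≤ |A + A| ≤ 15.
Lower bound 2|A|-1 is attained iff A is an arithmetic progression.
Enumerate sums a + a' for a ≤ a' (symmetric, so this suffices):
a = -6: -6+-6=-12, -6+-4=-10, -6+-3=-9, -6+-1=-7, -6+6=0
a = -4: -4+-4=-8, -4+-3=-7, -4+-1=-5, -4+6=2
a = -3: -3+-3=-6, -3+-1=-4, -3+6=3
a = -1: -1+-1=-2, -1+6=5
a = 6: 6+6=12
Distinct sums: {-12, -10, -9, -8, -7, -6, -5, -4, -2, 0, 2, 3, 5, 12}
|A + A| = 14

|A + A| = 14


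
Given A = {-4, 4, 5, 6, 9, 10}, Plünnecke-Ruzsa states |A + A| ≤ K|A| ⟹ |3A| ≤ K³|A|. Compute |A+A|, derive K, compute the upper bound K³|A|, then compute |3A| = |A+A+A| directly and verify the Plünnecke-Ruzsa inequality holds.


|A| = 6.
Step 1: Compute A + A by enumerating all 36 pairs.
A + A = {-8, 0, 1, 2, 5, 6, 8, 9, 10, 11, 12, 13, 14, 15, 16, 18, 19, 20}, so |A + A| = 18.
Step 2: Doubling constant K = |A + A|/|A| = 18/6 = 18/6 ≈ 3.0000.
Step 3: Plünnecke-Ruzsa gives |3A| ≤ K³·|A| = (3.0000)³ · 6 ≈ 162.0000.
Step 4: Compute 3A = A + A + A directly by enumerating all triples (a,b,c) ∈ A³; |3A| = 33.
Step 5: Check 33 ≤ 162.0000? Yes ✓.

K = 18/6, Plünnecke-Ruzsa bound K³|A| ≈ 162.0000, |3A| = 33, inequality holds.


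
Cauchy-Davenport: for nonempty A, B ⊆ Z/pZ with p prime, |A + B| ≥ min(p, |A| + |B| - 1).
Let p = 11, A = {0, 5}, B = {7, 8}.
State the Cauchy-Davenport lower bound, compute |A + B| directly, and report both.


Cauchy-Davenport: |A + B| ≥ min(p, |A| + |B| - 1) for A, B nonempty in Z/pZ.
|A| = 2, |B| = 2, p = 11.
CD lower bound = min(11, 2 + 2 - 1) = min(11, 3) = 3.
Compute A + B mod 11 directly:
a = 0: 0+7=7, 0+8=8
a = 5: 5+7=1, 5+8=2
A + B = {1, 2, 7, 8}, so |A + B| = 4.
Verify: 4 ≥ 3? Yes ✓.

CD lower bound = 3, actual |A + B| = 4.


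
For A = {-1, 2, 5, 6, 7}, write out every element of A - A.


A - A = {a - a' : a, a' ∈ A}.
Compute a - a' for each ordered pair (a, a'):
a = -1: -1--1=0, -1-2=-3, -1-5=-6, -1-6=-7, -1-7=-8
a = 2: 2--1=3, 2-2=0, 2-5=-3, 2-6=-4, 2-7=-5
a = 5: 5--1=6, 5-2=3, 5-5=0, 5-6=-1, 5-7=-2
a = 6: 6--1=7, 6-2=4, 6-5=1, 6-6=0, 6-7=-1
a = 7: 7--1=8, 7-2=5, 7-5=2, 7-6=1, 7-7=0
Collecting distinct values (and noting 0 appears from a-a):
A - A = {-8, -7, -6, -5, -4, -3, -2, -1, 0, 1, 2, 3, 4, 5, 6, 7, 8}
|A - A| = 17

A - A = {-8, -7, -6, -5, -4, -3, -2, -1, 0, 1, 2, 3, 4, 5, 6, 7, 8}


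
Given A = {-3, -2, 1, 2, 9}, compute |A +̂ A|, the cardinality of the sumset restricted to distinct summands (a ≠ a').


Restricted sumset: A +̂ A = {a + a' : a ∈ A, a' ∈ A, a ≠ a'}.
Equivalently, take A + A and drop any sum 2a that is achievable ONLY as a + a for a ∈ A (i.e. sums representable only with equal summands).
Enumerate pairs (a, a') with a < a' (symmetric, so each unordered pair gives one sum; this covers all a ≠ a'):
  -3 + -2 = -5
  -3 + 1 = -2
  -3 + 2 = -1
  -3 + 9 = 6
  -2 + 1 = -1
  -2 + 2 = 0
  -2 + 9 = 7
  1 + 2 = 3
  1 + 9 = 10
  2 + 9 = 11
Collected distinct sums: {-5, -2, -1, 0, 3, 6, 7, 10, 11}
|A +̂ A| = 9
(Reference bound: |A +̂ A| ≥ 2|A| - 3 for |A| ≥ 2, with |A| = 5 giving ≥ 7.)

|A +̂ A| = 9


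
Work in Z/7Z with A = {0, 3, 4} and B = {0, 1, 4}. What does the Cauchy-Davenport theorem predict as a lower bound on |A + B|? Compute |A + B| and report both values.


Cauchy-Davenport: |A + B| ≥ min(p, |A| + |B| - 1) for A, B nonempty in Z/pZ.
|A| = 3, |B| = 3, p = 7.
CD lower bound = min(7, 3 + 3 - 1) = min(7, 5) = 5.
Compute A + B mod 7 directly:
a = 0: 0+0=0, 0+1=1, 0+4=4
a = 3: 3+0=3, 3+1=4, 3+4=0
a = 4: 4+0=4, 4+1=5, 4+4=1
A + B = {0, 1, 3, 4, 5}, so |A + B| = 5.
Verify: 5 ≥ 5? Yes ✓.

CD lower bound = 5, actual |A + B| = 5.


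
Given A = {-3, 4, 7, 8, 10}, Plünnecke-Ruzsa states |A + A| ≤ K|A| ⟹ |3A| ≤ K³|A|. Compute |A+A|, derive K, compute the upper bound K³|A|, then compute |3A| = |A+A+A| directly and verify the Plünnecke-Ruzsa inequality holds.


|A| = 5.
Step 1: Compute A + A by enumerating all 25 pairs.
A + A = {-6, 1, 4, 5, 7, 8, 11, 12, 14, 15, 16, 17, 18, 20}, so |A + A| = 14.
Step 2: Doubling constant K = |A + A|/|A| = 14/5 = 14/5 ≈ 2.8000.
Step 3: Plünnecke-Ruzsa gives |3A| ≤ K³·|A| = (2.8000)³ · 5 ≈ 109.7600.
Step 4: Compute 3A = A + A + A directly by enumerating all triples (a,b,c) ∈ A³; |3A| = 27.
Step 5: Check 27 ≤ 109.7600? Yes ✓.

K = 14/5, Plünnecke-Ruzsa bound K³|A| ≈ 109.7600, |3A| = 27, inequality holds.


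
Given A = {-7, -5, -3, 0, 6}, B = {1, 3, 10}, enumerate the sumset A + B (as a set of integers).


A + B = {a + b : a ∈ A, b ∈ B}.
Enumerate all |A|·|B| = 5·3 = 15 pairs (a, b) and collect distinct sums.
a = -7: -7+1=-6, -7+3=-4, -7+10=3
a = -5: -5+1=-4, -5+3=-2, -5+10=5
a = -3: -3+1=-2, -3+3=0, -3+10=7
a = 0: 0+1=1, 0+3=3, 0+10=10
a = 6: 6+1=7, 6+3=9, 6+10=16
Collecting distinct sums: A + B = {-6, -4, -2, 0, 1, 3, 5, 7, 9, 10, 16}
|A + B| = 11

A + B = {-6, -4, -2, 0, 1, 3, 5, 7, 9, 10, 16}


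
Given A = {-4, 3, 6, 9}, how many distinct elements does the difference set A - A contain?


A - A = {a - a' : a, a' ∈ A}; |A| = 4.
Bounds: 2|A|-1 ≤ |A - A| ≤ |A|² - |A| + 1, i.e. 7 ≤ |A - A| ≤ 13.
Note: 0 ∈ A - A always (from a - a). The set is symmetric: if d ∈ A - A then -d ∈ A - A.
Enumerate nonzero differences d = a - a' with a > a' (then include -d):
Positive differences: {3, 6, 7, 10, 13}
Full difference set: {0} ∪ (positive diffs) ∪ (negative diffs).
|A - A| = 1 + 2·5 = 11 (matches direct enumeration: 11).

|A - A| = 11


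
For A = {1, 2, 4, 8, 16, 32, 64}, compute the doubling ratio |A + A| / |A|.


|A| = 7.
Compute A + A by enumerating all 49 pairs.
A + A = {2, 3, 4, 5, 6, 8, 9, 10, 12, 16, 17, 18, 20, 24, 32, 33, 34, 36, 40, 48, 64, 65, 66, 68, 72, 80, 96, 128}, so |A + A| = 28.
K = |A + A| / |A| = 28/7 = 4/1 ≈ 4.0000.
Reference: AP of size 7 gives K = 13/7 ≈ 1.8571; a fully generic set of size 7 gives K ≈ 4.0000.

|A| = 7, |A + A| = 28, K = 28/7 = 4/1.


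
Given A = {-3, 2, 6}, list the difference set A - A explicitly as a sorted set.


A - A = {a - a' : a, a' ∈ A}.
Compute a - a' for each ordered pair (a, a'):
a = -3: -3--3=0, -3-2=-5, -3-6=-9
a = 2: 2--3=5, 2-2=0, 2-6=-4
a = 6: 6--3=9, 6-2=4, 6-6=0
Collecting distinct values (and noting 0 appears from a-a):
A - A = {-9, -5, -4, 0, 4, 5, 9}
|A - A| = 7

A - A = {-9, -5, -4, 0, 4, 5, 9}


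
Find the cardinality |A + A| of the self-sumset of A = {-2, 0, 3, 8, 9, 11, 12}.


A + A = {a + a' : a, a' ∈ A}; |A| = 7.
General bounds: 2|A| - 1 ≤ |A + A| ≤ |A|(|A|+1)/2, i.e. 13 ≤ |A + A| ≤ 28.
Lower bound 2|A|-1 is attained iff A is an arithmetic progression.
Enumerate sums a + a' for a ≤ a' (symmetric, so this suffices):
a = -2: -2+-2=-4, -2+0=-2, -2+3=1, -2+8=6, -2+9=7, -2+11=9, -2+12=10
a = 0: 0+0=0, 0+3=3, 0+8=8, 0+9=9, 0+11=11, 0+12=12
a = 3: 3+3=6, 3+8=11, 3+9=12, 3+11=14, 3+12=15
a = 8: 8+8=16, 8+9=17, 8+11=19, 8+12=20
a = 9: 9+9=18, 9+11=20, 9+12=21
a = 11: 11+11=22, 11+12=23
a = 12: 12+12=24
Distinct sums: {-4, -2, 0, 1, 3, 6, 7, 8, 9, 10, 11, 12, 14, 15, 16, 17, 18, 19, 20, 21, 22, 23, 24}
|A + A| = 23

|A + A| = 23


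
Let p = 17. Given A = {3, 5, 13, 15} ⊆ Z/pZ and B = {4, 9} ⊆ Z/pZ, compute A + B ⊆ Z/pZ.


Work in Z/17Z: reduce every sum a + b modulo 17.
Enumerate all 8 pairs:
a = 3: 3+4=7, 3+9=12
a = 5: 5+4=9, 5+9=14
a = 13: 13+4=0, 13+9=5
a = 15: 15+4=2, 15+9=7
Distinct residues collected: {0, 2, 5, 7, 9, 12, 14}
|A + B| = 7 (out of 17 total residues).

A + B = {0, 2, 5, 7, 9, 12, 14}


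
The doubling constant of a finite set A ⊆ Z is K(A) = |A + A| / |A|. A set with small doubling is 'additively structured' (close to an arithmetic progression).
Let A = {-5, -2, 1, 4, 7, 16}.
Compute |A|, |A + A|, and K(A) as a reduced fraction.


|A| = 6.
Compute A + A by enumerating all 36 pairs.
A + A = {-10, -7, -4, -1, 2, 5, 8, 11, 14, 17, 20, 23, 32}, so |A + A| = 13.
K = |A + A| / |A| = 13/6 (already in lowest terms) ≈ 2.1667.
Reference: AP of size 6 gives K = 11/6 ≈ 1.8333; a fully generic set of size 6 gives K ≈ 3.5000.

|A| = 6, |A + A| = 13, K = 13/6.


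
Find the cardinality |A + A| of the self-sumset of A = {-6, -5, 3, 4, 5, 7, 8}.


A + A = {a + a' : a, a' ∈ A}; |A| = 7.
General bounds: 2|A| - 1 ≤ |A + A| ≤ |A|(|A|+1)/2, i.e. 13 ≤ |A + A| ≤ 28.
Lower bound 2|A|-1 is attained iff A is an arithmetic progression.
Enumerate sums a + a' for a ≤ a' (symmetric, so this suffices):
a = -6: -6+-6=-12, -6+-5=-11, -6+3=-3, -6+4=-2, -6+5=-1, -6+7=1, -6+8=2
a = -5: -5+-5=-10, -5+3=-2, -5+4=-1, -5+5=0, -5+7=2, -5+8=3
a = 3: 3+3=6, 3+4=7, 3+5=8, 3+7=10, 3+8=11
a = 4: 4+4=8, 4+5=9, 4+7=11, 4+8=12
a = 5: 5+5=10, 5+7=12, 5+8=13
a = 7: 7+7=14, 7+8=15
a = 8: 8+8=16
Distinct sums: {-12, -11, -10, -3, -2, -1, 0, 1, 2, 3, 6, 7, 8, 9, 10, 11, 12, 13, 14, 15, 16}
|A + A| = 21

|A + A| = 21


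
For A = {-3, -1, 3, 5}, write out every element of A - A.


A - A = {a - a' : a, a' ∈ A}.
Compute a - a' for each ordered pair (a, a'):
a = -3: -3--3=0, -3--1=-2, -3-3=-6, -3-5=-8
a = -1: -1--3=2, -1--1=0, -1-3=-4, -1-5=-6
a = 3: 3--3=6, 3--1=4, 3-3=0, 3-5=-2
a = 5: 5--3=8, 5--1=6, 5-3=2, 5-5=0
Collecting distinct values (and noting 0 appears from a-a):
A - A = {-8, -6, -4, -2, 0, 2, 4, 6, 8}
|A - A| = 9

A - A = {-8, -6, -4, -2, 0, 2, 4, 6, 8}


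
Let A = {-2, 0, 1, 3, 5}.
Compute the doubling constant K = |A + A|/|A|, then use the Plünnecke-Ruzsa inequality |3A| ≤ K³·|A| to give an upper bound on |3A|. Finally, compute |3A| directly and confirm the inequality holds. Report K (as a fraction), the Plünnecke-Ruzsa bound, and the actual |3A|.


|A| = 5.
Step 1: Compute A + A by enumerating all 25 pairs.
A + A = {-4, -2, -1, 0, 1, 2, 3, 4, 5, 6, 8, 10}, so |A + A| = 12.
Step 2: Doubling constant K = |A + A|/|A| = 12/5 = 12/5 ≈ 2.4000.
Step 3: Plünnecke-Ruzsa gives |3A| ≤ K³·|A| = (2.4000)³ · 5 ≈ 69.1200.
Step 4: Compute 3A = A + A + A directly by enumerating all triples (a,b,c) ∈ A³; |3A| = 19.
Step 5: Check 19 ≤ 69.1200? Yes ✓.

K = 12/5, Plünnecke-Ruzsa bound K³|A| ≈ 69.1200, |3A| = 19, inequality holds.


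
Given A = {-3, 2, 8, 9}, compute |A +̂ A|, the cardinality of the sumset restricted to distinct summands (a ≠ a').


Restricted sumset: A +̂ A = {a + a' : a ∈ A, a' ∈ A, a ≠ a'}.
Equivalently, take A + A and drop any sum 2a that is achievable ONLY as a + a for a ∈ A (i.e. sums representable only with equal summands).
Enumerate pairs (a, a') with a < a' (symmetric, so each unordered pair gives one sum; this covers all a ≠ a'):
  -3 + 2 = -1
  -3 + 8 = 5
  -3 + 9 = 6
  2 + 8 = 10
  2 + 9 = 11
  8 + 9 = 17
Collected distinct sums: {-1, 5, 6, 10, 11, 17}
|A +̂ A| = 6
(Reference bound: |A +̂ A| ≥ 2|A| - 3 for |A| ≥ 2, with |A| = 4 giving ≥ 5.)

|A +̂ A| = 6


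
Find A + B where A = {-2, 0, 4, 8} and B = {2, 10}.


A + B = {a + b : a ∈ A, b ∈ B}.
Enumerate all |A|·|B| = 4·2 = 8 pairs (a, b) and collect distinct sums.
a = -2: -2+2=0, -2+10=8
a = 0: 0+2=2, 0+10=10
a = 4: 4+2=6, 4+10=14
a = 8: 8+2=10, 8+10=18
Collecting distinct sums: A + B = {0, 2, 6, 8, 10, 14, 18}
|A + B| = 7

A + B = {0, 2, 6, 8, 10, 14, 18}


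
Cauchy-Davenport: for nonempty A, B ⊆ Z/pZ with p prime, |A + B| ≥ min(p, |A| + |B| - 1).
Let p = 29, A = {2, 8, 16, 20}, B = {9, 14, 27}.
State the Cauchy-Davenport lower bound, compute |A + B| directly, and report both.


Cauchy-Davenport: |A + B| ≥ min(p, |A| + |B| - 1) for A, B nonempty in Z/pZ.
|A| = 4, |B| = 3, p = 29.
CD lower bound = min(29, 4 + 3 - 1) = min(29, 6) = 6.
Compute A + B mod 29 directly:
a = 2: 2+9=11, 2+14=16, 2+27=0
a = 8: 8+9=17, 8+14=22, 8+27=6
a = 16: 16+9=25, 16+14=1, 16+27=14
a = 20: 20+9=0, 20+14=5, 20+27=18
A + B = {0, 1, 5, 6, 11, 14, 16, 17, 18, 22, 25}, so |A + B| = 11.
Verify: 11 ≥ 6? Yes ✓.

CD lower bound = 6, actual |A + B| = 11.


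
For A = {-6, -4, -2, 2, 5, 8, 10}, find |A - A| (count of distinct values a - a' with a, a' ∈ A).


A - A = {a - a' : a, a' ∈ A}; |A| = 7.
Bounds: 2|A|-1 ≤ |A - A| ≤ |A|² - |A| + 1, i.e. 13 ≤ |A - A| ≤ 43.
Note: 0 ∈ A - A always (from a - a). The set is symmetric: if d ∈ A - A then -d ∈ A - A.
Enumerate nonzero differences d = a - a' with a > a' (then include -d):
Positive differences: {2, 3, 4, 5, 6, 7, 8, 9, 10, 11, 12, 14, 16}
Full difference set: {0} ∪ (positive diffs) ∪ (negative diffs).
|A - A| = 1 + 2·13 = 27 (matches direct enumeration: 27).

|A - A| = 27


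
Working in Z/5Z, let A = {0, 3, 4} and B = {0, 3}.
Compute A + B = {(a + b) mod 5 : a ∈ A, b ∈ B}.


Work in Z/5Z: reduce every sum a + b modulo 5.
Enumerate all 6 pairs:
a = 0: 0+0=0, 0+3=3
a = 3: 3+0=3, 3+3=1
a = 4: 4+0=4, 4+3=2
Distinct residues collected: {0, 1, 2, 3, 4}
|A + B| = 5 (out of 5 total residues).

A + B = {0, 1, 2, 3, 4}


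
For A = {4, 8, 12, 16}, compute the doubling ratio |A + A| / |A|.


|A| = 4.
Compute A + A by enumerating all 16 pairs.
A + A = {8, 12, 16, 20, 24, 28, 32}, so |A + A| = 7.
K = |A + A| / |A| = 7/4 (already in lowest terms) ≈ 1.7500.
Reference: AP of size 4 gives K = 7/4 ≈ 1.7500; a fully generic set of size 4 gives K ≈ 2.5000.

|A| = 4, |A + A| = 7, K = 7/4.


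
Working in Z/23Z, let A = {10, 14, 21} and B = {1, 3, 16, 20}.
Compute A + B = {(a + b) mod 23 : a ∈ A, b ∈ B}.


Work in Z/23Z: reduce every sum a + b modulo 23.
Enumerate all 12 pairs:
a = 10: 10+1=11, 10+3=13, 10+16=3, 10+20=7
a = 14: 14+1=15, 14+3=17, 14+16=7, 14+20=11
a = 21: 21+1=22, 21+3=1, 21+16=14, 21+20=18
Distinct residues collected: {1, 3, 7, 11, 13, 14, 15, 17, 18, 22}
|A + B| = 10 (out of 23 total residues).

A + B = {1, 3, 7, 11, 13, 14, 15, 17, 18, 22}


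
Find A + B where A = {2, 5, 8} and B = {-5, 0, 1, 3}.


A + B = {a + b : a ∈ A, b ∈ B}.
Enumerate all |A|·|B| = 3·4 = 12 pairs (a, b) and collect distinct sums.
a = 2: 2+-5=-3, 2+0=2, 2+1=3, 2+3=5
a = 5: 5+-5=0, 5+0=5, 5+1=6, 5+3=8
a = 8: 8+-5=3, 8+0=8, 8+1=9, 8+3=11
Collecting distinct sums: A + B = {-3, 0, 2, 3, 5, 6, 8, 9, 11}
|A + B| = 9

A + B = {-3, 0, 2, 3, 5, 6, 8, 9, 11}


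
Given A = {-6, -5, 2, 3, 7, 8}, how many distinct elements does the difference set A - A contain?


A - A = {a - a' : a, a' ∈ A}; |A| = 6.
Bounds: 2|A|-1 ≤ |A - A| ≤ |A|² - |A| + 1, i.e. 11 ≤ |A - A| ≤ 31.
Note: 0 ∈ A - A always (from a - a). The set is symmetric: if d ∈ A - A then -d ∈ A - A.
Enumerate nonzero differences d = a - a' with a > a' (then include -d):
Positive differences: {1, 4, 5, 6, 7, 8, 9, 12, 13, 14}
Full difference set: {0} ∪ (positive diffs) ∪ (negative diffs).
|A - A| = 1 + 2·10 = 21 (matches direct enumeration: 21).

|A - A| = 21


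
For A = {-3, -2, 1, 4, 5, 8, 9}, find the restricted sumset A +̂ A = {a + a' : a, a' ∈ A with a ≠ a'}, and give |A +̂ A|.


Restricted sumset: A +̂ A = {a + a' : a ∈ A, a' ∈ A, a ≠ a'}.
Equivalently, take A + A and drop any sum 2a that is achievable ONLY as a + a for a ∈ A (i.e. sums representable only with equal summands).
Enumerate pairs (a, a') with a < a' (symmetric, so each unordered pair gives one sum; this covers all a ≠ a'):
  -3 + -2 = -5
  -3 + 1 = -2
  -3 + 4 = 1
  -3 + 5 = 2
  -3 + 8 = 5
  -3 + 9 = 6
  -2 + 1 = -1
  -2 + 4 = 2
  -2 + 5 = 3
  -2 + 8 = 6
  -2 + 9 = 7
  1 + 4 = 5
  1 + 5 = 6
  1 + 8 = 9
  1 + 9 = 10
  4 + 5 = 9
  4 + 8 = 12
  4 + 9 = 13
  5 + 8 = 13
  5 + 9 = 14
  8 + 9 = 17
Collected distinct sums: {-5, -2, -1, 1, 2, 3, 5, 6, 7, 9, 10, 12, 13, 14, 17}
|A +̂ A| = 15
(Reference bound: |A +̂ A| ≥ 2|A| - 3 for |A| ≥ 2, with |A| = 7 giving ≥ 11.)

|A +̂ A| = 15


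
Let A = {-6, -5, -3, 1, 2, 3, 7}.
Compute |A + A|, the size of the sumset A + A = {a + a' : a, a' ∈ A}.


A + A = {a + a' : a, a' ∈ A}; |A| = 7.
General bounds: 2|A| - 1 ≤ |A + A| ≤ |A|(|A|+1)/2, i.e. 13 ≤ |A + A| ≤ 28.
Lower bound 2|A|-1 is attained iff A is an arithmetic progression.
Enumerate sums a + a' for a ≤ a' (symmetric, so this suffices):
a = -6: -6+-6=-12, -6+-5=-11, -6+-3=-9, -6+1=-5, -6+2=-4, -6+3=-3, -6+7=1
a = -5: -5+-5=-10, -5+-3=-8, -5+1=-4, -5+2=-3, -5+3=-2, -5+7=2
a = -3: -3+-3=-6, -3+1=-2, -3+2=-1, -3+3=0, -3+7=4
a = 1: 1+1=2, 1+2=3, 1+3=4, 1+7=8
a = 2: 2+2=4, 2+3=5, 2+7=9
a = 3: 3+3=6, 3+7=10
a = 7: 7+7=14
Distinct sums: {-12, -11, -10, -9, -8, -6, -5, -4, -3, -2, -1, 0, 1, 2, 3, 4, 5, 6, 8, 9, 10, 14}
|A + A| = 22

|A + A| = 22


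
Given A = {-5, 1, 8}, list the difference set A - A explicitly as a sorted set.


A - A = {a - a' : a, a' ∈ A}.
Compute a - a' for each ordered pair (a, a'):
a = -5: -5--5=0, -5-1=-6, -5-8=-13
a = 1: 1--5=6, 1-1=0, 1-8=-7
a = 8: 8--5=13, 8-1=7, 8-8=0
Collecting distinct values (and noting 0 appears from a-a):
A - A = {-13, -7, -6, 0, 6, 7, 13}
|A - A| = 7

A - A = {-13, -7, -6, 0, 6, 7, 13}


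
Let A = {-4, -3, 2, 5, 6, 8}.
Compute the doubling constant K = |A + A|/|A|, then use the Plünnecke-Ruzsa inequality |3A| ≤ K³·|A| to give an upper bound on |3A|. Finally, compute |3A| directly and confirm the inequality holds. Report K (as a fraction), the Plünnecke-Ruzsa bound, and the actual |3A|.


|A| = 6.
Step 1: Compute A + A by enumerating all 36 pairs.
A + A = {-8, -7, -6, -2, -1, 1, 2, 3, 4, 5, 7, 8, 10, 11, 12, 13, 14, 16}, so |A + A| = 18.
Step 2: Doubling constant K = |A + A|/|A| = 18/6 = 18/6 ≈ 3.0000.
Step 3: Plünnecke-Ruzsa gives |3A| ≤ K³·|A| = (3.0000)³ · 6 ≈ 162.0000.
Step 4: Compute 3A = A + A + A directly by enumerating all triples (a,b,c) ∈ A³; |3A| = 34.
Step 5: Check 34 ≤ 162.0000? Yes ✓.

K = 18/6, Plünnecke-Ruzsa bound K³|A| ≈ 162.0000, |3A| = 34, inequality holds.


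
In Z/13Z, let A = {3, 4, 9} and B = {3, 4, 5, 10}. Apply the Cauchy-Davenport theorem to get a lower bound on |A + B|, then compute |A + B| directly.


Cauchy-Davenport: |A + B| ≥ min(p, |A| + |B| - 1) for A, B nonempty in Z/pZ.
|A| = 3, |B| = 4, p = 13.
CD lower bound = min(13, 3 + 4 - 1) = min(13, 6) = 6.
Compute A + B mod 13 directly:
a = 3: 3+3=6, 3+4=7, 3+5=8, 3+10=0
a = 4: 4+3=7, 4+4=8, 4+5=9, 4+10=1
a = 9: 9+3=12, 9+4=0, 9+5=1, 9+10=6
A + B = {0, 1, 6, 7, 8, 9, 12}, so |A + B| = 7.
Verify: 7 ≥ 6? Yes ✓.

CD lower bound = 6, actual |A + B| = 7.


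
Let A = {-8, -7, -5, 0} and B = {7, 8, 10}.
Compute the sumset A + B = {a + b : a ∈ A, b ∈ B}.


A + B = {a + b : a ∈ A, b ∈ B}.
Enumerate all |A|·|B| = 4·3 = 12 pairs (a, b) and collect distinct sums.
a = -8: -8+7=-1, -8+8=0, -8+10=2
a = -7: -7+7=0, -7+8=1, -7+10=3
a = -5: -5+7=2, -5+8=3, -5+10=5
a = 0: 0+7=7, 0+8=8, 0+10=10
Collecting distinct sums: A + B = {-1, 0, 1, 2, 3, 5, 7, 8, 10}
|A + B| = 9

A + B = {-1, 0, 1, 2, 3, 5, 7, 8, 10}


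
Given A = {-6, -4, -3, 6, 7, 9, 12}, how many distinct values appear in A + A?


A + A = {a + a' : a, a' ∈ A}; |A| = 7.
General bounds: 2|A| - 1 ≤ |A + A| ≤ |A|(|A|+1)/2, i.e. 13 ≤ |A + A| ≤ 28.
Lower bound 2|A|-1 is attained iff A is an arithmetic progression.
Enumerate sums a + a' for a ≤ a' (symmetric, so this suffices):
a = -6: -6+-6=-12, -6+-4=-10, -6+-3=-9, -6+6=0, -6+7=1, -6+9=3, -6+12=6
a = -4: -4+-4=-8, -4+-3=-7, -4+6=2, -4+7=3, -4+9=5, -4+12=8
a = -3: -3+-3=-6, -3+6=3, -3+7=4, -3+9=6, -3+12=9
a = 6: 6+6=12, 6+7=13, 6+9=15, 6+12=18
a = 7: 7+7=14, 7+9=16, 7+12=19
a = 9: 9+9=18, 9+12=21
a = 12: 12+12=24
Distinct sums: {-12, -10, -9, -8, -7, -6, 0, 1, 2, 3, 4, 5, 6, 8, 9, 12, 13, 14, 15, 16, 18, 19, 21, 24}
|A + A| = 24

|A + A| = 24


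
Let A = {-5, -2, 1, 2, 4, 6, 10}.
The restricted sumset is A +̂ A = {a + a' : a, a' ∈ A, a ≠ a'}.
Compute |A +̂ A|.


Restricted sumset: A +̂ A = {a + a' : a ∈ A, a' ∈ A, a ≠ a'}.
Equivalently, take A + A and drop any sum 2a that is achievable ONLY as a + a for a ∈ A (i.e. sums representable only with equal summands).
Enumerate pairs (a, a') with a < a' (symmetric, so each unordered pair gives one sum; this covers all a ≠ a'):
  -5 + -2 = -7
  -5 + 1 = -4
  -5 + 2 = -3
  -5 + 4 = -1
  -5 + 6 = 1
  -5 + 10 = 5
  -2 + 1 = -1
  -2 + 2 = 0
  -2 + 4 = 2
  -2 + 6 = 4
  -2 + 10 = 8
  1 + 2 = 3
  1 + 4 = 5
  1 + 6 = 7
  1 + 10 = 11
  2 + 4 = 6
  2 + 6 = 8
  2 + 10 = 12
  4 + 6 = 10
  4 + 10 = 14
  6 + 10 = 16
Collected distinct sums: {-7, -4, -3, -1, 0, 1, 2, 3, 4, 5, 6, 7, 8, 10, 11, 12, 14, 16}
|A +̂ A| = 18
(Reference bound: |A +̂ A| ≥ 2|A| - 3 for |A| ≥ 2, with |A| = 7 giving ≥ 11.)

|A +̂ A| = 18


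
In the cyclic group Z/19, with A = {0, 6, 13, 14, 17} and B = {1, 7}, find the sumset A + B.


Work in Z/19Z: reduce every sum a + b modulo 19.
Enumerate all 10 pairs:
a = 0: 0+1=1, 0+7=7
a = 6: 6+1=7, 6+7=13
a = 13: 13+1=14, 13+7=1
a = 14: 14+1=15, 14+7=2
a = 17: 17+1=18, 17+7=5
Distinct residues collected: {1, 2, 5, 7, 13, 14, 15, 18}
|A + B| = 8 (out of 19 total residues).

A + B = {1, 2, 5, 7, 13, 14, 15, 18}


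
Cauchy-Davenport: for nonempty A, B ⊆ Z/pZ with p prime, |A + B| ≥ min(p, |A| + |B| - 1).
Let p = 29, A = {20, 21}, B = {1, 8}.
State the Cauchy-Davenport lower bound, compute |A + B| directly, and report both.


Cauchy-Davenport: |A + B| ≥ min(p, |A| + |B| - 1) for A, B nonempty in Z/pZ.
|A| = 2, |B| = 2, p = 29.
CD lower bound = min(29, 2 + 2 - 1) = min(29, 3) = 3.
Compute A + B mod 29 directly:
a = 20: 20+1=21, 20+8=28
a = 21: 21+1=22, 21+8=0
A + B = {0, 21, 22, 28}, so |A + B| = 4.
Verify: 4 ≥ 3? Yes ✓.

CD lower bound = 3, actual |A + B| = 4.


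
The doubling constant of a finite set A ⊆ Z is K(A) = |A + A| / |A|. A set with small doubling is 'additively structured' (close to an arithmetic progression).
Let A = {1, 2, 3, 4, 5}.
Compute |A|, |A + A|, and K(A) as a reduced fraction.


|A| = 5.
Compute A + A by enumerating all 25 pairs.
A + A = {2, 3, 4, 5, 6, 7, 8, 9, 10}, so |A + A| = 9.
K = |A + A| / |A| = 9/5 (already in lowest terms) ≈ 1.8000.
Reference: AP of size 5 gives K = 9/5 ≈ 1.8000; a fully generic set of size 5 gives K ≈ 3.0000.

|A| = 5, |A + A| = 9, K = 9/5.


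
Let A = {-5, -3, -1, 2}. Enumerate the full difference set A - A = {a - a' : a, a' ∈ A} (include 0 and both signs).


A - A = {a - a' : a, a' ∈ A}.
Compute a - a' for each ordered pair (a, a'):
a = -5: -5--5=0, -5--3=-2, -5--1=-4, -5-2=-7
a = -3: -3--5=2, -3--3=0, -3--1=-2, -3-2=-5
a = -1: -1--5=4, -1--3=2, -1--1=0, -1-2=-3
a = 2: 2--5=7, 2--3=5, 2--1=3, 2-2=0
Collecting distinct values (and noting 0 appears from a-a):
A - A = {-7, -5, -4, -3, -2, 0, 2, 3, 4, 5, 7}
|A - A| = 11

A - A = {-7, -5, -4, -3, -2, 0, 2, 3, 4, 5, 7}


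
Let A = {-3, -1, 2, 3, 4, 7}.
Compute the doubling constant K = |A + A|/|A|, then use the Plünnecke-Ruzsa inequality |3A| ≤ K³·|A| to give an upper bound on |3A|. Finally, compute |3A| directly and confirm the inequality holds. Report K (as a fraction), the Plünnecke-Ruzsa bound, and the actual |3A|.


|A| = 6.
Step 1: Compute A + A by enumerating all 36 pairs.
A + A = {-6, -4, -2, -1, 0, 1, 2, 3, 4, 5, 6, 7, 8, 9, 10, 11, 14}, so |A + A| = 17.
Step 2: Doubling constant K = |A + A|/|A| = 17/6 = 17/6 ≈ 2.8333.
Step 3: Plünnecke-Ruzsa gives |3A| ≤ K³·|A| = (2.8333)³ · 6 ≈ 136.4722.
Step 4: Compute 3A = A + A + A directly by enumerating all triples (a,b,c) ∈ A³; |3A| = 27.
Step 5: Check 27 ≤ 136.4722? Yes ✓.

K = 17/6, Plünnecke-Ruzsa bound K³|A| ≈ 136.4722, |3A| = 27, inequality holds.


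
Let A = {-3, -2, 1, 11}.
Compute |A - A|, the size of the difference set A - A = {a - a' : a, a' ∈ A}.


A - A = {a - a' : a, a' ∈ A}; |A| = 4.
Bounds: 2|A|-1 ≤ |A - A| ≤ |A|² - |A| + 1, i.e. 7 ≤ |A - A| ≤ 13.
Note: 0 ∈ A - A always (from a - a). The set is symmetric: if d ∈ A - A then -d ∈ A - A.
Enumerate nonzero differences d = a - a' with a > a' (then include -d):
Positive differences: {1, 3, 4, 10, 13, 14}
Full difference set: {0} ∪ (positive diffs) ∪ (negative diffs).
|A - A| = 1 + 2·6 = 13 (matches direct enumeration: 13).

|A - A| = 13


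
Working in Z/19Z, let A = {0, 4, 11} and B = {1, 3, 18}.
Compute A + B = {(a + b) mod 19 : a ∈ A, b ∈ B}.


Work in Z/19Z: reduce every sum a + b modulo 19.
Enumerate all 9 pairs:
a = 0: 0+1=1, 0+3=3, 0+18=18
a = 4: 4+1=5, 4+3=7, 4+18=3
a = 11: 11+1=12, 11+3=14, 11+18=10
Distinct residues collected: {1, 3, 5, 7, 10, 12, 14, 18}
|A + B| = 8 (out of 19 total residues).

A + B = {1, 3, 5, 7, 10, 12, 14, 18}


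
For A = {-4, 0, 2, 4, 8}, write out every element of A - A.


A - A = {a - a' : a, a' ∈ A}.
Compute a - a' for each ordered pair (a, a'):
a = -4: -4--4=0, -4-0=-4, -4-2=-6, -4-4=-8, -4-8=-12
a = 0: 0--4=4, 0-0=0, 0-2=-2, 0-4=-4, 0-8=-8
a = 2: 2--4=6, 2-0=2, 2-2=0, 2-4=-2, 2-8=-6
a = 4: 4--4=8, 4-0=4, 4-2=2, 4-4=0, 4-8=-4
a = 8: 8--4=12, 8-0=8, 8-2=6, 8-4=4, 8-8=0
Collecting distinct values (and noting 0 appears from a-a):
A - A = {-12, -8, -6, -4, -2, 0, 2, 4, 6, 8, 12}
|A - A| = 11

A - A = {-12, -8, -6, -4, -2, 0, 2, 4, 6, 8, 12}


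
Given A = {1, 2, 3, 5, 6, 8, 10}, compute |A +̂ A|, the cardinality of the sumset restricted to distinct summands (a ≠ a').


Restricted sumset: A +̂ A = {a + a' : a ∈ A, a' ∈ A, a ≠ a'}.
Equivalently, take A + A and drop any sum 2a that is achievable ONLY as a + a for a ∈ A (i.e. sums representable only with equal summands).
Enumerate pairs (a, a') with a < a' (symmetric, so each unordered pair gives one sum; this covers all a ≠ a'):
  1 + 2 = 3
  1 + 3 = 4
  1 + 5 = 6
  1 + 6 = 7
  1 + 8 = 9
  1 + 10 = 11
  2 + 3 = 5
  2 + 5 = 7
  2 + 6 = 8
  2 + 8 = 10
  2 + 10 = 12
  3 + 5 = 8
  3 + 6 = 9
  3 + 8 = 11
  3 + 10 = 13
  5 + 6 = 11
  5 + 8 = 13
  5 + 10 = 15
  6 + 8 = 14
  6 + 10 = 16
  8 + 10 = 18
Collected distinct sums: {3, 4, 5, 6, 7, 8, 9, 10, 11, 12, 13, 14, 15, 16, 18}
|A +̂ A| = 15
(Reference bound: |A +̂ A| ≥ 2|A| - 3 for |A| ≥ 2, with |A| = 7 giving ≥ 11.)

|A +̂ A| = 15


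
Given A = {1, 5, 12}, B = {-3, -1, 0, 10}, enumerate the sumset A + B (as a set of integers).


A + B = {a + b : a ∈ A, b ∈ B}.
Enumerate all |A|·|B| = 3·4 = 12 pairs (a, b) and collect distinct sums.
a = 1: 1+-3=-2, 1+-1=0, 1+0=1, 1+10=11
a = 5: 5+-3=2, 5+-1=4, 5+0=5, 5+10=15
a = 12: 12+-3=9, 12+-1=11, 12+0=12, 12+10=22
Collecting distinct sums: A + B = {-2, 0, 1, 2, 4, 5, 9, 11, 12, 15, 22}
|A + B| = 11

A + B = {-2, 0, 1, 2, 4, 5, 9, 11, 12, 15, 22}
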